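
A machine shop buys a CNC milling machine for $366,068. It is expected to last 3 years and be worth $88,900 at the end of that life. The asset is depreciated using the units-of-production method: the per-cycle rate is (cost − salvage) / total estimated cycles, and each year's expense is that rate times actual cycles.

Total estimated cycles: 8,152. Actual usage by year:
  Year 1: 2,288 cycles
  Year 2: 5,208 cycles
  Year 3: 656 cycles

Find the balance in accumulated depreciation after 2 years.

$254,864

Depreciable base = $366,068 − $88,900 = $277,168.
Rate = $277,168 / 8,152 cycles = $34 per cycle.
Year 1: 2,288 × $34 = $77,792. Book value $288,276.
Year 2: 5,208 × $34 = $177,072. Book value $111,204.
Accumulated through year 2 = $366,068 − $111,204 = $254,864.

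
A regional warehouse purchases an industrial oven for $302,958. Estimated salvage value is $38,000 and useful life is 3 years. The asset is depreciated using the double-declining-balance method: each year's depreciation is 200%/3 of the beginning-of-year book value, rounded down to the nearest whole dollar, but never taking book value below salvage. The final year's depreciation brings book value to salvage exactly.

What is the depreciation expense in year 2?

$62,986

Depreciable base = $302,958 − $38,000 = $264,958.
Year 1: ⌊$302,958 × 200%/3⌋ = $201,972. Book value $100,986.
Year 2: ⌊$100,986 × 200%/3⌋ = $67,324, capped at $62,986. Book value $38,000.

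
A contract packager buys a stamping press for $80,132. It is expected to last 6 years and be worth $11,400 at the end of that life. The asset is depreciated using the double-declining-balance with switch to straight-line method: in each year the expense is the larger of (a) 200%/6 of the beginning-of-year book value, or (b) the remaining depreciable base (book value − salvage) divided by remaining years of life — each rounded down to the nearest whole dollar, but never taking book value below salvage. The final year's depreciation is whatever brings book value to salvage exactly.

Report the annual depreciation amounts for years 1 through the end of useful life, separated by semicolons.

Depreciable base = $80,132 − $11,400 = $68,732.
Year 1: DB = ⌊$80,132 × 200%/6⌋ = $26,710; SL = ⌊$68,732/6⌋ = $11,455 → take DB $26,710. Book value $53,422.
Year 2: DB = ⌊$53,422 × 200%/6⌋ = $17,807; SL = ⌊$42,022/5⌋ = $8,404 → take DB $17,807. Book value $35,615.
Year 3: DB = ⌊$35,615 × 200%/6⌋ = $11,871; SL = ⌊$24,215/4⌋ = $6,053 → take DB $11,871. Book value $23,744.
Year 4: DB = ⌊$23,744 × 200%/6⌋ = $7,914; SL = ⌊$12,344/3⌋ = $4,114 → take DB $7,914. Book value $15,830.
Year 5: DB = ⌊$15,830 × 200%/6⌋ = $5,276; SL = ⌊$4,430/2⌋ = $2,215 → take DB $5,276, capped at $4,430. Book value $11,400.
Year 6 (final): $11,400 − $11,400 = $0. Book value $11,400.

$26,710; $17,807; $11,871; $7,914; $4,430; $0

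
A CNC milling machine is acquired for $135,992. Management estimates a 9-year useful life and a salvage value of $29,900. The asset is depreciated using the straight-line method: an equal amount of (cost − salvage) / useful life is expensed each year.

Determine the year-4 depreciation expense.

Depreciable base = $135,992 − $29,900 = $106,092.
Annual expense = $106,092 / 9 = $11,788.

$11,788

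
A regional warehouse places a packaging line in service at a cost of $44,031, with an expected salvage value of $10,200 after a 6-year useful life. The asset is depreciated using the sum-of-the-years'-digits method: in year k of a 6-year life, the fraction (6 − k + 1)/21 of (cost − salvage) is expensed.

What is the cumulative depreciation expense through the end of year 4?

$28,998

Depreciable base = $44,031 − $10,200 = $33,831.
Sum of the years' digits = 6+5+4+3+2+1 = 21.
Year 1: $33,831 × 6/21 = $9,666. Book value $34,365.
Year 2: $33,831 × 5/21 = $8,055. Book value $26,310.
Year 3: $33,831 × 4/21 = $6,444. Book value $19,866.
Year 4: $33,831 × 3/21 = $4,833. Book value $15,033.
Accumulated through year 4 = $44,031 − $15,033 = $28,998.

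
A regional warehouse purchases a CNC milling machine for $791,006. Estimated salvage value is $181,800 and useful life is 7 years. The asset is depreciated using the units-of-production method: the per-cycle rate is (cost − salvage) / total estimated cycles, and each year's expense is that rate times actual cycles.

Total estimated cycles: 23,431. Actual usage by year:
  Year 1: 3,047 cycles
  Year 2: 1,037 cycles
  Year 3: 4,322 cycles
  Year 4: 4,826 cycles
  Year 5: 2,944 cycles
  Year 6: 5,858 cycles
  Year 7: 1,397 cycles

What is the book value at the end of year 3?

Depreciable base = $791,006 − $181,800 = $609,206.
Rate = $609,206 / 23,431 cycles = $26 per cycle.
Year 1: 3,047 × $26 = $79,222. Book value $711,784.
Year 2: 1,037 × $26 = $26,962. Book value $684,822.
Year 3: 4,322 × $26 = $112,372. Book value $572,450.

$572,450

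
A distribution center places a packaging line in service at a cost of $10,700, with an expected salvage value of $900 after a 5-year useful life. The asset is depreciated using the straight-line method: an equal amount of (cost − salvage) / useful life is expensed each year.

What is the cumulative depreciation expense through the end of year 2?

$3,920

Depreciable base = $10,700 − $900 = $9,800.
Annual expense = $9,800 / 5 = $1,960.
End of year 1: book value $8,740.
End of year 2: book value $6,780.
Accumulated through year 2 = $10,700 − $6,780 = $3,920.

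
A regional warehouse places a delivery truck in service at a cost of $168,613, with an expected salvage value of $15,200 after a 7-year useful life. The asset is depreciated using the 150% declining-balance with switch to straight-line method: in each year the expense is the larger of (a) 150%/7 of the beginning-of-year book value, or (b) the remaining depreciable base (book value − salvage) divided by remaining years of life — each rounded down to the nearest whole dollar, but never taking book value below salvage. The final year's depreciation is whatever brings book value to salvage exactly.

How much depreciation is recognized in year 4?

$17,526

Depreciable base = $168,613 − $15,200 = $153,413.
Year 1: DB = ⌊$168,613 × 150%/7⌋ = $36,131; SL = ⌊$153,413/7⌋ = $21,916 → take DB $36,131. Book value $132,482.
Year 2: DB = ⌊$132,482 × 150%/7⌋ = $28,389; SL = ⌊$117,282/6⌋ = $19,547 → take DB $28,389. Book value $104,093.
Year 3: DB = ⌊$104,093 × 150%/7⌋ = $22,305; SL = ⌊$88,893/5⌋ = $17,778 → take DB $22,305. Book value $81,788.
Year 4: DB = ⌊$81,788 × 150%/7⌋ = $17,526; SL = ⌊$66,588/4⌋ = $16,647 → take DB $17,526. Book value $64,262.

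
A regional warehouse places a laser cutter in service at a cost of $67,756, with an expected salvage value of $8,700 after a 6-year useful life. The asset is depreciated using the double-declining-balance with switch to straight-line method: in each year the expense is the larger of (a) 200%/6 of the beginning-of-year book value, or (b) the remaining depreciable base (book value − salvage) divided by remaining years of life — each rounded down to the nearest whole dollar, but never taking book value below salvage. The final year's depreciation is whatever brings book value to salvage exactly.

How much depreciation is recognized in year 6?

Depreciable base = $67,756 − $8,700 = $59,056.
Year 1: DB = ⌊$67,756 × 200%/6⌋ = $22,585; SL = ⌊$59,056/6⌋ = $9,842 → take DB $22,585. Book value $45,171.
Year 2: DB = ⌊$45,171 × 200%/6⌋ = $15,057; SL = ⌊$36,471/5⌋ = $7,294 → take DB $15,057. Book value $30,114.
Year 3: DB = ⌊$30,114 × 200%/6⌋ = $10,038; SL = ⌊$21,414/4⌋ = $5,353 → take DB $10,038. Book value $20,076.
Year 4: DB = ⌊$20,076 × 200%/6⌋ = $6,692; SL = ⌊$11,376/3⌋ = $3,792 → take DB $6,692. Book value $13,384.
Year 5: DB = ⌊$13,384 × 200%/6⌋ = $4,461; SL = ⌊$4,684/2⌋ = $2,342 → take DB $4,461. Book value $8,923.
Year 6 (final): $8,923 − $8,700 = $223. Book value $8,700.

$223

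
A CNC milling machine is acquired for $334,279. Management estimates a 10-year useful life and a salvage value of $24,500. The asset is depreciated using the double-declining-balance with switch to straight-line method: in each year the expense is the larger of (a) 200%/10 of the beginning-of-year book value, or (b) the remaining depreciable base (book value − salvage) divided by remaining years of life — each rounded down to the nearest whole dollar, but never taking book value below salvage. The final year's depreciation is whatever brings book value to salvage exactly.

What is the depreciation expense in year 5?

Depreciable base = $334,279 − $24,500 = $309,779.
Year 1: DB = ⌊$334,279 × 200%/10⌋ = $66,855; SL = ⌊$309,779/10⌋ = $30,977 → take DB $66,855. Book value $267,424.
Year 2: DB = ⌊$267,424 × 200%/10⌋ = $53,484; SL = ⌊$242,924/9⌋ = $26,991 → take DB $53,484. Book value $213,940.
Year 3: DB = ⌊$213,940 × 200%/10⌋ = $42,788; SL = ⌊$189,440/8⌋ = $23,680 → take DB $42,788. Book value $171,152.
Year 4: DB = ⌊$171,152 × 200%/10⌋ = $34,230; SL = ⌊$146,652/7⌋ = $20,950 → take DB $34,230. Book value $136,922.
Year 5: DB = ⌊$136,922 × 200%/10⌋ = $27,384; SL = ⌊$112,422/6⌋ = $18,737 → take DB $27,384. Book value $109,538.

$27,384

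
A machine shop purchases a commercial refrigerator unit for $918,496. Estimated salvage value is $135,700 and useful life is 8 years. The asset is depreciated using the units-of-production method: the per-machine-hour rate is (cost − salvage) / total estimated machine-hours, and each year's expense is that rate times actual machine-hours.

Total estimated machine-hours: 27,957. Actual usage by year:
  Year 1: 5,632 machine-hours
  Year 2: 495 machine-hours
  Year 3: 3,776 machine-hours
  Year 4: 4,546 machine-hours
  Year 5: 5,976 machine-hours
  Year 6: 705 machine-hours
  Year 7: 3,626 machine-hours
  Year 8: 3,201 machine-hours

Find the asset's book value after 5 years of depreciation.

Depreciable base = $918,496 − $135,700 = $782,796.
Rate = $782,796 / 27,957 machine-hours = $28 per machine-hour.
Year 1: 5,632 × $28 = $157,696. Book value $760,800.
Year 2: 495 × $28 = $13,860. Book value $746,940.
Year 3: 3,776 × $28 = $105,728. Book value $641,212.
Year 4: 4,546 × $28 = $127,288. Book value $513,924.
Year 5: 5,976 × $28 = $167,328. Book value $346,596.

$346,596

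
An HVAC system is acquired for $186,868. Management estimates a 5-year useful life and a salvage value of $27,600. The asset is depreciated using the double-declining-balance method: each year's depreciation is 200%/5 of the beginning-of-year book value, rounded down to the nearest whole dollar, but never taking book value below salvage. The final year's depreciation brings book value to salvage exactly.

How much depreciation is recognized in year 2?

Depreciable base = $186,868 − $27,600 = $159,268.
Year 1: ⌊$186,868 × 200%/5⌋ = $74,747. Book value $112,121.
Year 2: ⌊$112,121 × 200%/5⌋ = $44,848. Book value $67,273.

$44,848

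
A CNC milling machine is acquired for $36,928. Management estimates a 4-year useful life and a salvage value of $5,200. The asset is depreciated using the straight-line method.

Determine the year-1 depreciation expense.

Depreciable base = $36,928 − $5,200 = $31,728.
Annual expense = $31,728 / 4 = $7,932.

$7,932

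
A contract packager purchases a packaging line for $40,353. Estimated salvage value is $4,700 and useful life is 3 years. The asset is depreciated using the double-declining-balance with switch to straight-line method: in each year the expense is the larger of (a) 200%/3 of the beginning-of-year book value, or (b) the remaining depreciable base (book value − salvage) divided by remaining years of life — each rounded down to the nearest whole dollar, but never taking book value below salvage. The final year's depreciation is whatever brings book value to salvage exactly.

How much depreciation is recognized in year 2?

$8,751

Depreciable base = $40,353 − $4,700 = $35,653.
Year 1: DB = ⌊$40,353 × 200%/3⌋ = $26,902; SL = ⌊$35,653/3⌋ = $11,884 → take DB $26,902. Book value $13,451.
Year 2: DB = ⌊$13,451 × 200%/3⌋ = $8,967; SL = ⌊$8,751/2⌋ = $4,375 → take DB $8,967, capped at $8,751. Book value $4,700.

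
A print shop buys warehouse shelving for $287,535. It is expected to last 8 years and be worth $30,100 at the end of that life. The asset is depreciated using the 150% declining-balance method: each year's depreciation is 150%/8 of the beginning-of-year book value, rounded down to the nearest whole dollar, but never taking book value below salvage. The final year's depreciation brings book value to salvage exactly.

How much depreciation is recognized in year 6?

$19,090

Depreciable base = $287,535 − $30,100 = $257,435.
Year 1: ⌊$287,535 × 150%/8⌋ = $53,912. Book value $233,623.
Year 2: ⌊$233,623 × 150%/8⌋ = $43,804. Book value $189,819.
Year 3: ⌊$189,819 × 150%/8⌋ = $35,591. Book value $154,228.
Year 4: ⌊$154,228 × 150%/8⌋ = $28,917. Book value $125,311.
Year 5: ⌊$125,311 × 150%/8⌋ = $23,495. Book value $101,816.
Year 6: ⌊$101,816 × 150%/8⌋ = $19,090. Book value $82,726.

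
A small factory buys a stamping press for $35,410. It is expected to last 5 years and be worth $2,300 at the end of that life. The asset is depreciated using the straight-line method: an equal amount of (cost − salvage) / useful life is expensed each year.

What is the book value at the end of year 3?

$15,544

Depreciable base = $35,410 − $2,300 = $33,110.
Annual expense = $33,110 / 5 = $6,622.
End of year 1: book value $28,788.
End of year 2: book value $22,166.
End of year 3: book value $15,544.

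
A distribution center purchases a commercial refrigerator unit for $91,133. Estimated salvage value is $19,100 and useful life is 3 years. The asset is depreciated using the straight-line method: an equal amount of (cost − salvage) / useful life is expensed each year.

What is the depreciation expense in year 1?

$24,011

Depreciable base = $91,133 − $19,100 = $72,033.
Annual expense = $72,033 / 3 = $24,011.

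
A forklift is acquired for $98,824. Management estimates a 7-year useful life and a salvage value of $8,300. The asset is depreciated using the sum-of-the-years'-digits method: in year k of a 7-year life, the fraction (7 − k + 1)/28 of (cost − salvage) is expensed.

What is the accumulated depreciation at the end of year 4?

$71,126

Depreciable base = $98,824 − $8,300 = $90,524.
Sum of the years' digits = 7+6+5+4+3+2+1 = 28.
Year 1: $90,524 × 7/28 = $22,631. Book value $76,193.
Year 2: $90,524 × 6/28 = $19,398. Book value $56,795.
Year 3: $90,524 × 5/28 = $16,165. Book value $40,630.
Year 4: $90,524 × 4/28 = $12,932. Book value $27,698.
Accumulated through year 4 = $98,824 − $27,698 = $71,126.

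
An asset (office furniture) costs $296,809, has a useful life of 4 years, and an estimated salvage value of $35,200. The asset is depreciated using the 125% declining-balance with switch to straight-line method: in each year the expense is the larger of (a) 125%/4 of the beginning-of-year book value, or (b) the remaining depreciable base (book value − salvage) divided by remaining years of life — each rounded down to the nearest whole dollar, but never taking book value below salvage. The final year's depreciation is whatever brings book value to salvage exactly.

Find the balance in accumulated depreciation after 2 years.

$156,519

Depreciable base = $296,809 − $35,200 = $261,609.
Year 1: DB = ⌊$296,809 × 125%/4⌋ = $92,752; SL = ⌊$261,609/4⌋ = $65,402 → take DB $92,752. Book value $204,057.
Year 2: DB = ⌊$204,057 × 125%/4⌋ = $63,767; SL = ⌊$168,857/3⌋ = $56,285 → take DB $63,767. Book value $140,290.
Accumulated through year 2 = $296,809 − $140,290 = $156,519.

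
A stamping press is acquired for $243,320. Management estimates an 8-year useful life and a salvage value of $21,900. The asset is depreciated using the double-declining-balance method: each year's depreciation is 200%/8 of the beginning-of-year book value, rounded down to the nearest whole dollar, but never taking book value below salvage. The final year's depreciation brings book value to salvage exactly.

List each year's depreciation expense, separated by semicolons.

Depreciable base = $243,320 − $21,900 = $221,420.
Year 1: ⌊$243,320 × 200%/8⌋ = $60,830. Book value $182,490.
Year 2: ⌊$182,490 × 200%/8⌋ = $45,622. Book value $136,868.
Year 3: ⌊$136,868 × 200%/8⌋ = $34,217. Book value $102,651.
Year 4: ⌊$102,651 × 200%/8⌋ = $25,662. Book value $76,989.
Year 5: ⌊$76,989 × 200%/8⌋ = $19,247. Book value $57,742.
Year 6: ⌊$57,742 × 200%/8⌋ = $14,435. Book value $43,307.
Year 7: ⌊$43,307 × 200%/8⌋ = $10,826. Book value $32,481.
Year 8 (final): $32,481 − $21,900 = $10,581. Book value $21,900.

$60,830; $45,622; $34,217; $25,662; $19,247; $14,435; $10,826; $10,581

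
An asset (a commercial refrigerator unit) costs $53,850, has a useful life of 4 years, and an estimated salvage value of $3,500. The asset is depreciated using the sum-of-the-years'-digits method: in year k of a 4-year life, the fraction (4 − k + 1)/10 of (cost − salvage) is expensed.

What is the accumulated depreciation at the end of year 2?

$35,245

Depreciable base = $53,850 − $3,500 = $50,350.
Sum of the years' digits = 4+3+2+1 = 10.
Year 1: $50,350 × 4/10 = $20,140. Book value $33,710.
Year 2: $50,350 × 3/10 = $15,105. Book value $18,605.
Accumulated through year 2 = $53,850 − $18,605 = $35,245.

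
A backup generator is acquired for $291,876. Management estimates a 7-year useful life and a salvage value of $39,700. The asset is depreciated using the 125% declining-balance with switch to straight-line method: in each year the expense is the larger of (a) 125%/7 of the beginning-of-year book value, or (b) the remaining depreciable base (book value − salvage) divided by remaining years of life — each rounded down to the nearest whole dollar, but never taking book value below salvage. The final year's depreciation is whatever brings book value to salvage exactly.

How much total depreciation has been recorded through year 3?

$130,101

Depreciable base = $291,876 − $39,700 = $252,176.
Year 1: DB = ⌊$291,876 × 125%/7⌋ = $52,120; SL = ⌊$252,176/7⌋ = $36,025 → take DB $52,120. Book value $239,756.
Year 2: DB = ⌊$239,756 × 125%/7⌋ = $42,813; SL = ⌊$200,056/6⌋ = $33,342 → take DB $42,813. Book value $196,943.
Year 3: DB = ⌊$196,943 × 125%/7⌋ = $35,168; SL = ⌊$157,243/5⌋ = $31,448 → take DB $35,168. Book value $161,775.
Accumulated through year 3 = $291,876 − $161,775 = $130,101.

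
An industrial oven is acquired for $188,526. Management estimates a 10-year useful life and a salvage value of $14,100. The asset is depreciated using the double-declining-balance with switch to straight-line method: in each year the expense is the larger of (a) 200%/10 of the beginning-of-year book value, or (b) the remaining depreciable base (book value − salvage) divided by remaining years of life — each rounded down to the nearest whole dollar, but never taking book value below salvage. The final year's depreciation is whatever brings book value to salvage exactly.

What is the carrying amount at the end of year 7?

Depreciable base = $188,526 − $14,100 = $174,426.
Year 1: DB = ⌊$188,526 × 200%/10⌋ = $37,705; SL = ⌊$174,426/10⌋ = $17,442 → take DB $37,705. Book value $150,821.
Year 2: DB = ⌊$150,821 × 200%/10⌋ = $30,164; SL = ⌊$136,721/9⌋ = $15,191 → take DB $30,164. Book value $120,657.
Year 3: DB = ⌊$120,657 × 200%/10⌋ = $24,131; SL = ⌊$106,557/8⌋ = $13,319 → take DB $24,131. Book value $96,526.
Year 4: DB = ⌊$96,526 × 200%/10⌋ = $19,305; SL = ⌊$82,426/7⌋ = $11,775 → take DB $19,305. Book value $77,221.
Year 5: DB = ⌊$77,221 × 200%/10⌋ = $15,444; SL = ⌊$63,121/6⌋ = $10,520 → take DB $15,444. Book value $61,777.
Year 6: DB = ⌊$61,777 × 200%/10⌋ = $12,355; SL = ⌊$47,677/5⌋ = $9,535 → take DB $12,355. Book value $49,422.
Year 7: DB = ⌊$49,422 × 200%/10⌋ = $9,884; SL = ⌊$35,322/4⌋ = $8,830 → take DB $9,884. Book value $39,538.

$39,538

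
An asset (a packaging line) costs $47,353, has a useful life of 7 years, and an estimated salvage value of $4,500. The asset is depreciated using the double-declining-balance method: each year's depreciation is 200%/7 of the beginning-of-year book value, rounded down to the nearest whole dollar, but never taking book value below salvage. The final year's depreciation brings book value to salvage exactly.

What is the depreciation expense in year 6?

$2,516

Depreciable base = $47,353 − $4,500 = $42,853.
Year 1: ⌊$47,353 × 200%/7⌋ = $13,529. Book value $33,824.
Year 2: ⌊$33,824 × 200%/7⌋ = $9,664. Book value $24,160.
Year 3: ⌊$24,160 × 200%/7⌋ = $6,902. Book value $17,258.
Year 4: ⌊$17,258 × 200%/7⌋ = $4,930. Book value $12,328.
Year 5: ⌊$12,328 × 200%/7⌋ = $3,522. Book value $8,806.
Year 6: ⌊$8,806 × 200%/7⌋ = $2,516. Book value $6,290.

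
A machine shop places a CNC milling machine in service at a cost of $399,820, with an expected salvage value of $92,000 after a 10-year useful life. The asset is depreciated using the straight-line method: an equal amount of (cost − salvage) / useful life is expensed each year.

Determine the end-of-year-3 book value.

$307,474

Depreciable base = $399,820 − $92,000 = $307,820.
Annual expense = $307,820 / 10 = $30,782.
End of year 1: book value $369,038.
End of year 2: book value $338,256.
End of year 3: book value $307,474.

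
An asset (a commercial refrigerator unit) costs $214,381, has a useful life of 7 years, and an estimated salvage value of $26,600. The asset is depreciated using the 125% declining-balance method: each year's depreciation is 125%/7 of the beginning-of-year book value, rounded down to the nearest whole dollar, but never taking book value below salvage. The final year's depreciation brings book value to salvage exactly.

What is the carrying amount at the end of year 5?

Depreciable base = $214,381 − $26,600 = $187,781.
Year 1: ⌊$214,381 × 125%/7⌋ = $38,282. Book value $176,099.
Year 2: ⌊$176,099 × 125%/7⌋ = $31,446. Book value $144,653.
Year 3: ⌊$144,653 × 125%/7⌋ = $25,830. Book value $118,823.
Year 4: ⌊$118,823 × 125%/7⌋ = $21,218. Book value $97,605.
Year 5: ⌊$97,605 × 125%/7⌋ = $17,429. Book value $80,176.

$80,176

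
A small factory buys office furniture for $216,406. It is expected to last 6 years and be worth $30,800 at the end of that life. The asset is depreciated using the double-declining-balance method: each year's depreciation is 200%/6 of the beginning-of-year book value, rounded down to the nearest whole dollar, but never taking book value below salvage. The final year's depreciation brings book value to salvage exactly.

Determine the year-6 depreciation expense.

Depreciable base = $216,406 − $30,800 = $185,606.
Year 1: ⌊$216,406 × 200%/6⌋ = $72,135. Book value $144,271.
Year 2: ⌊$144,271 × 200%/6⌋ = $48,090. Book value $96,181.
Year 3: ⌊$96,181 × 200%/6⌋ = $32,060. Book value $64,121.
Year 4: ⌊$64,121 × 200%/6⌋ = $21,373. Book value $42,748.
Year 5: ⌊$42,748 × 200%/6⌋ = $14,249, capped at $11,948. Book value $30,800.
Year 6 (final): $30,800 − $30,800 = $0. Book value $30,800.

$0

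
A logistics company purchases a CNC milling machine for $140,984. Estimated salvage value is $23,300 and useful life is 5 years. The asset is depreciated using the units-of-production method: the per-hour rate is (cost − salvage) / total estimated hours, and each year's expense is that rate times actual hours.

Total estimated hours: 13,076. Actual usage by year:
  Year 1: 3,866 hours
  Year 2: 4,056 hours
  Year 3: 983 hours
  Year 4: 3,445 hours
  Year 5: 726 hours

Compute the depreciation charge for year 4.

$31,005

Depreciable base = $140,984 − $23,300 = $117,684.
Rate = $117,684 / 13,076 hours = $9 per hour.
Year 1: 3,866 × $9 = $34,794. Book value $106,190.
Year 2: 4,056 × $9 = $36,504. Book value $69,686.
Year 3: 983 × $9 = $8,847. Book value $60,839.
Year 4: 3,445 × $9 = $31,005. Book value $29,834.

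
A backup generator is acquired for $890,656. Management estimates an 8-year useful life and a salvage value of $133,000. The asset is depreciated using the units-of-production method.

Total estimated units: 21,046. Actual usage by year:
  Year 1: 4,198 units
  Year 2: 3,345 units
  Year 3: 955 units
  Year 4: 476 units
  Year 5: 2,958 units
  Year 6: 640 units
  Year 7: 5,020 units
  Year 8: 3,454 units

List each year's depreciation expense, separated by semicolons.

$151,128; $120,420; $34,380; $17,136; $106,488; $23,040; $180,720; $124,344

Depreciable base = $890,656 − $133,000 = $757,656.
Rate = $757,656 / 21,046 units = $36 per unit.
Year 1: 4,198 × $36 = $151,128. Book value $739,528.
Year 2: 3,345 × $36 = $120,420. Book value $619,108.
Year 3: 955 × $36 = $34,380. Book value $584,728.
Year 4: 476 × $36 = $17,136. Book value $567,592.
Year 5: 2,958 × $36 = $106,488. Book value $461,104.
Year 6: 640 × $36 = $23,040. Book value $438,064.
Year 7: 5,020 × $36 = $180,720. Book value $257,344.
Year 8: 3,454 × $36 = $124,344. Book value $133,000.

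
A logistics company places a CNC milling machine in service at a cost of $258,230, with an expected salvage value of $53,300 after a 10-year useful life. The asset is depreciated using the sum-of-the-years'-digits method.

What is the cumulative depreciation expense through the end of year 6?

$167,670

Depreciable base = $258,230 − $53,300 = $204,930.
Sum of the years' digits = 10+9+8+7+6+5+4+3+2+1 = 55.
Year 1: $204,930 × 10/55 = $37,260. Book value $220,970.
Year 2: $204,930 × 9/55 = $33,534. Book value $187,436.
Year 3: $204,930 × 8/55 = $29,808. Book value $157,628.
Year 4: $204,930 × 7/55 = $26,082. Book value $131,546.
Year 5: $204,930 × 6/55 = $22,356. Book value $109,190.
Year 6: $204,930 × 5/55 = $18,630. Book value $90,560.
Accumulated through year 6 = $258,230 − $90,560 = $167,670.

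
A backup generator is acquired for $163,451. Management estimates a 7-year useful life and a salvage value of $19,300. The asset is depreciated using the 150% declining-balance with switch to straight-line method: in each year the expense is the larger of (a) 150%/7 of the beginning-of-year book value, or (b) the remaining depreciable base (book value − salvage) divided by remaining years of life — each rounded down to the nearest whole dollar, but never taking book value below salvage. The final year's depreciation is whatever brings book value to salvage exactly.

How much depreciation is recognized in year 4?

Depreciable base = $163,451 − $19,300 = $144,151.
Year 1: DB = ⌊$163,451 × 150%/7⌋ = $35,025; SL = ⌊$144,151/7⌋ = $20,593 → take DB $35,025. Book value $128,426.
Year 2: DB = ⌊$128,426 × 150%/7⌋ = $27,519; SL = ⌊$109,126/6⌋ = $18,187 → take DB $27,519. Book value $100,907.
Year 3: DB = ⌊$100,907 × 150%/7⌋ = $21,622; SL = ⌊$81,607/5⌋ = $16,321 → take DB $21,622. Book value $79,285.
Year 4: DB = ⌊$79,285 × 150%/7⌋ = $16,989; SL = ⌊$59,985/4⌋ = $14,996 → take DB $16,989. Book value $62,296.

$16,989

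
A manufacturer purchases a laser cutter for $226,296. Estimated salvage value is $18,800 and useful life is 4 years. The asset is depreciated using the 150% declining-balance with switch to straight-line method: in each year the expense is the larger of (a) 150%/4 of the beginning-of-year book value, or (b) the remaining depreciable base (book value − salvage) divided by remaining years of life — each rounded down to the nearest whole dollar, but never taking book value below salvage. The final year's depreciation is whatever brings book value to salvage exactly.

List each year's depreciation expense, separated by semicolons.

$84,861; $53,038; $34,798; $34,799

Depreciable base = $226,296 − $18,800 = $207,496.
Year 1: DB = ⌊$226,296 × 150%/4⌋ = $84,861; SL = ⌊$207,496/4⌋ = $51,874 → take DB $84,861. Book value $141,435.
Year 2: DB = ⌊$141,435 × 150%/4⌋ = $53,038; SL = ⌊$122,635/3⌋ = $40,878 → take DB $53,038. Book value $88,397.
Year 3: DB = ⌊$88,397 × 150%/4⌋ = $33,148; SL = ⌊$69,597/2⌋ = $34,798 → take SL $34,798. Book value $53,599.
Year 4 (final): $53,599 − $18,800 = $34,799. Book value $18,800.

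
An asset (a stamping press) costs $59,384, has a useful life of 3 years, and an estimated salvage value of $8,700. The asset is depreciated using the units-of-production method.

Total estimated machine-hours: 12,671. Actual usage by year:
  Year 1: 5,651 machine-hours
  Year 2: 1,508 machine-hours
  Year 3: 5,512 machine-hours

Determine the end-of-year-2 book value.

Depreciable base = $59,384 − $8,700 = $50,684.
Rate = $50,684 / 12,671 machine-hours = $4 per machine-hour.
Year 1: 5,651 × $4 = $22,604. Book value $36,780.
Year 2: 1,508 × $4 = $6,032. Book value $30,748.

$30,748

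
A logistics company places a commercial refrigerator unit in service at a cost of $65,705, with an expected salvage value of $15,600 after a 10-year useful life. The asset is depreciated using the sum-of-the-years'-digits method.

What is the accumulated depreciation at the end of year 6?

Depreciable base = $65,705 − $15,600 = $50,105.
Sum of the years' digits = 10+9+8+7+6+5+4+3+2+1 = 55.
Year 1: $50,105 × 10/55 = $9,110. Book value $56,595.
Year 2: $50,105 × 9/55 = $8,199. Book value $48,396.
Year 3: $50,105 × 8/55 = $7,288. Book value $41,108.
Year 4: $50,105 × 7/55 = $6,377. Book value $34,731.
Year 5: $50,105 × 6/55 = $5,466. Book value $29,265.
Year 6: $50,105 × 5/55 = $4,555. Book value $24,710.
Accumulated through year 6 = $65,705 − $24,710 = $40,995.

$40,995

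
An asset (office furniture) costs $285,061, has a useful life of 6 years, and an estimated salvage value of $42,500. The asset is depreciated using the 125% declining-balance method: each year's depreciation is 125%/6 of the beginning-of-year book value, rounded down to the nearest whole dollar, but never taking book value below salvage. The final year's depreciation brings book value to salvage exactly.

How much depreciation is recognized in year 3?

Depreciable base = $285,061 − $42,500 = $242,561.
Year 1: ⌊$285,061 × 125%/6⌋ = $59,387. Book value $225,674.
Year 2: ⌊$225,674 × 125%/6⌋ = $47,015. Book value $178,659.
Year 3: ⌊$178,659 × 125%/6⌋ = $37,220. Book value $141,439.

$37,220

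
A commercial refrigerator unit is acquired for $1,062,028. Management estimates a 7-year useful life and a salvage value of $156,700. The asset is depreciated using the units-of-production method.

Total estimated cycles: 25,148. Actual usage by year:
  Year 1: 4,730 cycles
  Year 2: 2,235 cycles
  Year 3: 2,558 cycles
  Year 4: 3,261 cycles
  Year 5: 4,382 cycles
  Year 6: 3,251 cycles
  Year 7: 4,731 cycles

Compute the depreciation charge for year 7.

$170,316

Depreciable base = $1,062,028 − $156,700 = $905,328.
Rate = $905,328 / 25,148 cycles = $36 per cycle.
Year 1: 4,730 × $36 = $170,280. Book value $891,748.
Year 2: 2,235 × $36 = $80,460. Book value $811,288.
Year 3: 2,558 × $36 = $92,088. Book value $719,200.
Year 4: 3,261 × $36 = $117,396. Book value $601,804.
Year 5: 4,382 × $36 = $157,752. Book value $444,052.
Year 6: 3,251 × $36 = $117,036. Book value $327,016.
Year 7: 4,731 × $36 = $170,316. Book value $156,700.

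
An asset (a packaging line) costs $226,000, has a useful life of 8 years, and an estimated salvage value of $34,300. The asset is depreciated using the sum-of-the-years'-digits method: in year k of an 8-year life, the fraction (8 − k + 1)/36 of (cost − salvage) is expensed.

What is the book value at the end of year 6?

Depreciable base = $226,000 − $34,300 = $191,700.
Sum of the years' digits = 8+7+6+5+4+3+2+1 = 36.
Year 1: $191,700 × 8/36 = $42,600. Book value $183,400.
Year 2: $191,700 × 7/36 = $37,275. Book value $146,125.
Year 3: $191,700 × 6/36 = $31,950. Book value $114,175.
Year 4: $191,700 × 5/36 = $26,625. Book value $87,550.
Year 5: $191,700 × 4/36 = $21,300. Book value $66,250.
Year 6: $191,700 × 3/36 = $15,975. Book value $50,275.

$50,275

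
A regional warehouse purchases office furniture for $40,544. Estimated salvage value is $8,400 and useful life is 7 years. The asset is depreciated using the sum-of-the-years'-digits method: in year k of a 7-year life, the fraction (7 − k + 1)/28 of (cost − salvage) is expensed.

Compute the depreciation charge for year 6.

Depreciable base = $40,544 − $8,400 = $32,144.
Sum of the years' digits = 7+6+5+4+3+2+1 = 28.
Year 1: $32,144 × 7/28 = $8,036. Book value $32,508.
Year 2: $32,144 × 6/28 = $6,888. Book value $25,620.
Year 3: $32,144 × 5/28 = $5,740. Book value $19,880.
Year 4: $32,144 × 4/28 = $4,592. Book value $15,288.
Year 5: $32,144 × 3/28 = $3,444. Book value $11,844.
Year 6: $32,144 × 2/28 = $2,296. Book value $9,548.

$2,296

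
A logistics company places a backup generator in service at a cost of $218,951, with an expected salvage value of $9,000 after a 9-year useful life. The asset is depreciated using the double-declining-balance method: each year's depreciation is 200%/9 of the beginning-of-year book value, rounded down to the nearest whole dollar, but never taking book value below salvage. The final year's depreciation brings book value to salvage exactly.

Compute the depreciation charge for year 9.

Depreciable base = $218,951 − $9,000 = $209,951.
Year 1: ⌊$218,951 × 200%/9⌋ = $48,655. Book value $170,296.
Year 2: ⌊$170,296 × 200%/9⌋ = $37,843. Book value $132,453.
Year 3: ⌊$132,453 × 200%/9⌋ = $29,434. Book value $103,019.
Year 4: ⌊$103,019 × 200%/9⌋ = $22,893. Book value $80,126.
Year 5: ⌊$80,126 × 200%/9⌋ = $17,805. Book value $62,321.
Year 6: ⌊$62,321 × 200%/9⌋ = $13,849. Book value $48,472.
Year 7: ⌊$48,472 × 200%/9⌋ = $10,771. Book value $37,701.
Year 8: ⌊$37,701 × 200%/9⌋ = $8,378. Book value $29,323.
Year 9 (final): $29,323 − $9,000 = $20,323. Book value $9,000.

$20,323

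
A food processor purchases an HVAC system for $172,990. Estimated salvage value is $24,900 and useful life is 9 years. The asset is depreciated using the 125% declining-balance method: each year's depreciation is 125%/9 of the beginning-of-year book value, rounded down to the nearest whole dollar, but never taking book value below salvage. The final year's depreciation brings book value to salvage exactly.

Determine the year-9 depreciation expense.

Depreciable base = $172,990 − $24,900 = $148,090.
Year 1: ⌊$172,990 × 125%/9⌋ = $24,026. Book value $148,964.
Year 2: ⌊$148,964 × 125%/9⌋ = $20,689. Book value $128,275.
Year 3: ⌊$128,275 × 125%/9⌋ = $17,815. Book value $110,460.
Year 4: ⌊$110,460 × 125%/9⌋ = $15,341. Book value $95,119.
Year 5: ⌊$95,119 × 125%/9⌋ = $13,210. Book value $81,909.
Year 6: ⌊$81,909 × 125%/9⌋ = $11,376. Book value $70,533.
Year 7: ⌊$70,533 × 125%/9⌋ = $9,796. Book value $60,737.
Year 8: ⌊$60,737 × 125%/9⌋ = $8,435. Book value $52,302.
Year 9 (final): $52,302 − $24,900 = $27,402. Book value $24,900.

$27,402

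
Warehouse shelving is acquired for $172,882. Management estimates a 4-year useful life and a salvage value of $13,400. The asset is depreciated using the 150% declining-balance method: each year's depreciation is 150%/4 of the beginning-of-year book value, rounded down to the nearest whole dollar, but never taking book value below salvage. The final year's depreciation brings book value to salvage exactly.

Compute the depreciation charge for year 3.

$25,324

Depreciable base = $172,882 − $13,400 = $159,482.
Year 1: ⌊$172,882 × 150%/4⌋ = $64,830. Book value $108,052.
Year 2: ⌊$108,052 × 150%/4⌋ = $40,519. Book value $67,533.
Year 3: ⌊$67,533 × 150%/4⌋ = $25,324. Book value $42,209.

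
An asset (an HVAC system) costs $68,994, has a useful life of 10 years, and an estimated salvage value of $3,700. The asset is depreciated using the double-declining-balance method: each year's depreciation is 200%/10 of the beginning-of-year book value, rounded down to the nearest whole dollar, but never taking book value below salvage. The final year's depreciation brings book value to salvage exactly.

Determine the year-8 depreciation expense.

$2,894

Depreciable base = $68,994 − $3,700 = $65,294.
Year 1: ⌊$68,994 × 200%/10⌋ = $13,798. Book value $55,196.
Year 2: ⌊$55,196 × 200%/10⌋ = $11,039. Book value $44,157.
Year 3: ⌊$44,157 × 200%/10⌋ = $8,831. Book value $35,326.
Year 4: ⌊$35,326 × 200%/10⌋ = $7,065. Book value $28,261.
Year 5: ⌊$28,261 × 200%/10⌋ = $5,652. Book value $22,609.
Year 6: ⌊$22,609 × 200%/10⌋ = $4,521. Book value $18,088.
Year 7: ⌊$18,088 × 200%/10⌋ = $3,617. Book value $14,471.
Year 8: ⌊$14,471 × 200%/10⌋ = $2,894. Book value $11,577.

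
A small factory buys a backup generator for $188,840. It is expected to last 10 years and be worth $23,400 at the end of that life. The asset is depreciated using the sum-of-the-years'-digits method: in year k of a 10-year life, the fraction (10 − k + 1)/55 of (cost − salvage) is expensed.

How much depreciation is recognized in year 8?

$9,024

Depreciable base = $188,840 − $23,400 = $165,440.
Sum of the years' digits = 10+9+8+7+6+5+4+3+2+1 = 55.
Year 1: $165,440 × 10/55 = $30,080. Book value $158,760.
Year 2: $165,440 × 9/55 = $27,072. Book value $131,688.
Year 3: $165,440 × 8/55 = $24,064. Book value $107,624.
Year 4: $165,440 × 7/55 = $21,056. Book value $86,568.
Year 5: $165,440 × 6/55 = $18,048. Book value $68,520.
Year 6: $165,440 × 5/55 = $15,040. Book value $53,480.
Year 7: $165,440 × 4/55 = $12,032. Book value $41,448.
Year 8: $165,440 × 3/55 = $9,024. Book value $32,424.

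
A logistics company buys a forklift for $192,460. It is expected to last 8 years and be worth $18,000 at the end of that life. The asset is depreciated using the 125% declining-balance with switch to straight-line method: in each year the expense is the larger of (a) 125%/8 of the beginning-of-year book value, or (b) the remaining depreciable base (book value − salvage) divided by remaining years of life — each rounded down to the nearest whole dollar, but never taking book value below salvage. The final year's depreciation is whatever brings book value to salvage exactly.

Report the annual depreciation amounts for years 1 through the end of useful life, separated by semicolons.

Depreciable base = $192,460 − $18,000 = $174,460.
Year 1: DB = ⌊$192,460 × 125%/8⌋ = $30,071; SL = ⌊$174,460/8⌋ = $21,807 → take DB $30,071. Book value $162,389.
Year 2: DB = ⌊$162,389 × 125%/8⌋ = $25,373; SL = ⌊$144,389/7⌋ = $20,627 → take DB $25,373. Book value $137,016.
Year 3: DB = ⌊$137,016 × 125%/8⌋ = $21,408; SL = ⌊$119,016/6⌋ = $19,836 → take DB $21,408. Book value $115,608.
Year 4: DB = ⌊$115,608 × 125%/8⌋ = $18,063; SL = ⌊$97,608/5⌋ = $19,521 → take SL $19,521. Book value $96,087.
Year 5: DB = ⌊$96,087 × 125%/8⌋ = $15,013; SL = ⌊$78,087/4⌋ = $19,521 → take SL $19,521. Book value $76,566.
Year 6: DB = ⌊$76,566 × 125%/8⌋ = $11,963; SL = ⌊$58,566/3⌋ = $19,522 → take SL $19,522. Book value $57,044.
Year 7: DB = ⌊$57,044 × 125%/8⌋ = $8,913; SL = ⌊$39,044/2⌋ = $19,522 → take SL $19,522. Book value $37,522.
Year 8 (final): $37,522 − $18,000 = $19,522. Book value $18,000.

$30,071; $25,373; $21,408; $19,521; $19,521; $19,522; $19,522; $19,522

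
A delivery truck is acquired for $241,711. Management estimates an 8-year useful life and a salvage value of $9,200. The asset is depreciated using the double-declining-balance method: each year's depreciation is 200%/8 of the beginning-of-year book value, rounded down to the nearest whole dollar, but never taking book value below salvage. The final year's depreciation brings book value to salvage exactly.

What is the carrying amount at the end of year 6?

$43,020

Depreciable base = $241,711 − $9,200 = $232,511.
Year 1: ⌊$241,711 × 200%/8⌋ = $60,427. Book value $181,284.
Year 2: ⌊$181,284 × 200%/8⌋ = $45,321. Book value $135,963.
Year 3: ⌊$135,963 × 200%/8⌋ = $33,990. Book value $101,973.
Year 4: ⌊$101,973 × 200%/8⌋ = $25,493. Book value $76,480.
Year 5: ⌊$76,480 × 200%/8⌋ = $19,120. Book value $57,360.
Year 6: ⌊$57,360 × 200%/8⌋ = $14,340. Book value $43,020.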